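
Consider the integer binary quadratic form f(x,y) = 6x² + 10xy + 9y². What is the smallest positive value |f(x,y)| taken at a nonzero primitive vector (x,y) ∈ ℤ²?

translate: b→-2 (≡10 mod 12), so (6,10,9)→(6,-2,5)
flip: (6,-2,5)→(5,2,6)
reduced (well bottom): (5,2,6) with a≤c, −a<b≤a
well minimum = a = 5

5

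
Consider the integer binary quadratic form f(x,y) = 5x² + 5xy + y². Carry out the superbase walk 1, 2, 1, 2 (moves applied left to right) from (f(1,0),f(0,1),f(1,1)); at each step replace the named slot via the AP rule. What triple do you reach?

start (5,1,11) = (f(1,0),f(0,1),f(1,1))
replace slot 1: 2·(1+11) − 5 = 19 → (19,1,11)
replace slot 2: 2·(19+11) − 1 = 59 → (19,59,11)
replace slot 1: 2·(59+11) − 19 = 121 → (121,59,11)
replace slot 2: 2·(121+11) − 59 = 205 → (121,205,11)

121,205,11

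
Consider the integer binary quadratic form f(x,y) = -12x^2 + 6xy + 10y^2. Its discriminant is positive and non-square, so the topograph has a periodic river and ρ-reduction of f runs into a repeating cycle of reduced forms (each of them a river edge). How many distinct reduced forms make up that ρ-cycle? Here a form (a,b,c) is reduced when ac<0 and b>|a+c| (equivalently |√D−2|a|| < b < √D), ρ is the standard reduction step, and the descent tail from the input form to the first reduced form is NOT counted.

D = 516, ⌊√D⌋ = 22
river: ρ → (10,14,-8)
river: ρ → (-8,18,6)
river: ρ → (6,18,-8)
river: ρ → (-8,14,10)
river: ρ → (10,6,-12)
river: ρ → (-12,18,4)
river: ρ → (4,22,-2)
river: ρ → (-2,22,4)
river: ρ → (4,18,-12)
river: ρ → (-12,6,10)
ρ-cycle length = 10 (tail of 0 descent steps not counted)

10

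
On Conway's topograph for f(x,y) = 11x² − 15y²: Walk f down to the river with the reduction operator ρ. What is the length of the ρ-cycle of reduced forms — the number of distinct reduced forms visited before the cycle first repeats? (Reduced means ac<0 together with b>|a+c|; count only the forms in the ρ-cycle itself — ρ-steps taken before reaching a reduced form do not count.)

D = 660, ⌊√D⌋ = 25
descent: ρ → (-15,0,11)
descent: ρ → (11,22,-4)  [lands on river]
river: ρ → (-4,18,21)
river: ρ → (21,24,-1)
river: ρ → (-1,24,21)
river: ρ → (21,18,-4)
river: ρ → (-4,22,11)
ρ-cycle length = 6 (tail of 2 descent steps not counted)

6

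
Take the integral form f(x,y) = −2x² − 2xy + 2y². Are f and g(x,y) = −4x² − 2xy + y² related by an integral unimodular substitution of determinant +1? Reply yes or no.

D₁ = 20, D₂ = 20
river cycle of f (length 2): (2, 2, -2), (-2, 2, 2)
river cycle of g (length 2): (1, 4, -1), (-1, 4, 1)
cycles differ ⇒ inequivalent

no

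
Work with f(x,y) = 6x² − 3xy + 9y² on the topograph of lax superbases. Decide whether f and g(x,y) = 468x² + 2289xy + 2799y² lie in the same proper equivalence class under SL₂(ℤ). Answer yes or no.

D₁ = -207, D₂ = -207
f: reduced (well bottom): (6,-3,9) with a≤c, −a<b≤a
g: translate: b→417 (≡2289 mod 936), so (468,2289,2799)→(468,417,93)
g: flip: (468,417,93)→(93,-417,468)
g: translate: b→-45 (≡-417 mod 186), so (93,-417,468)→(93,-45,6)
g: flip: (93,-45,6)→(6,45,93)
g: translate: b→-3 (≡45 mod 12), so (6,45,93)→(6,-3,9)
g: reduced (well bottom): (6,-3,9) with a≤c, −a<b≤a
reduced forms (6, -3, 9) vs (6, -3, 9) ⇒ equivalent

yes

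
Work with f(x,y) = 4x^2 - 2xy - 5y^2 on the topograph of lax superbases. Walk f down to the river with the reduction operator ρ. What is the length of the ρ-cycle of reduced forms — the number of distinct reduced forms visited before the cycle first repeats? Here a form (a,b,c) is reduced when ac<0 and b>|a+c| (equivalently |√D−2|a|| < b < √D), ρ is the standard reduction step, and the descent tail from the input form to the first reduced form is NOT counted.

D = 84, ⌊√D⌋ = 9
descent: ρ → (-5,2,4)  [lands on river]
river: ρ → (4,6,-3)
river: ρ → (-3,6,4)
river: ρ → (4,2,-5)
river: ρ → (-5,8,1)
river: ρ → (1,8,-5)
ρ-cycle length = 6 (tail of 1 descent step not counted)

6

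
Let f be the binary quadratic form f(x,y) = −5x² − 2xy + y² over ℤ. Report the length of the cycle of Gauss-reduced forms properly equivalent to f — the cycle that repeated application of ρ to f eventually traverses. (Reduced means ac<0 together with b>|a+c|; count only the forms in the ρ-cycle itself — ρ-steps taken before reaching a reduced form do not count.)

D = 24, ⌊√D⌋ = 4
descent: ρ → (1,4,-2)  [lands on river]
river: ρ → (-2,4,1)
ρ-cycle length = 2 (tail of 1 descent step not counted)

2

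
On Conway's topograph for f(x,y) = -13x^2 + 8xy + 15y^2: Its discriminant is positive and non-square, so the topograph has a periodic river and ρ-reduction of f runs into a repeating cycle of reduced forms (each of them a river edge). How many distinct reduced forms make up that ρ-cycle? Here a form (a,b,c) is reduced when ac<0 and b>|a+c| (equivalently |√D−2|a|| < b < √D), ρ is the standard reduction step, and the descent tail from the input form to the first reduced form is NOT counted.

D = 844, ⌊√D⌋ = 29
river: ρ → (15,22,-6)
river: ρ → (-6,26,7)
river: ρ → (7,16,-21)
river: ρ → (-21,26,2)
river: ρ → (2,26,-21)
river: ρ → (-21,16,7)
river: ρ → (7,26,-6)
river: ρ → (-6,22,15)
river: ρ → (15,8,-13)
river: ρ → (-13,18,10)
river: ρ → (10,22,-9)
river: ρ → (-9,14,18)
river: ρ → (18,22,-5)
river: ρ → (-5,28,3)
river: ρ → (3,26,-14)
river: ρ → (-14,2,15)
river: ρ → (15,28,-1)
river: ρ → (-1,28,15)
river: ρ → (15,2,-14)
river: ρ → (-14,26,3)
river: ρ → (3,28,-5)
river: ρ → (-5,22,18)
river: ρ → (18,14,-9)
river: ρ → (-9,22,10)
river: ρ → (10,18,-13)
river: ρ → (-13,8,15)
ρ-cycle length = 26 (tail of 0 descent steps not counted)

26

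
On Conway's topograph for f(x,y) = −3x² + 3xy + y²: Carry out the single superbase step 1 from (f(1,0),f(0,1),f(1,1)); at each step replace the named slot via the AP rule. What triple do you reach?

start (-3,1,1) = (f(1,0),f(0,1),f(1,1))
replace slot 1: 2·(1+1) − (-3) = 7 → (7,1,1)

7,1,1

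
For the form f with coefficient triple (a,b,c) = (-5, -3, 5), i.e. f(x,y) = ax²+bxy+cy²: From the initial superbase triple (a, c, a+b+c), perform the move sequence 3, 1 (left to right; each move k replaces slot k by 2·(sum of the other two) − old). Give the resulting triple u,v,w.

start (-5,5,-3) = (f(1,0),f(0,1),f(1,1))
replace slot 3: 2·((-5)+5) − (-3) = 3 → (-5,5,3)
replace slot 1: 2·(5+3) − (-5) = 21 → (21,5,3)

21,5,3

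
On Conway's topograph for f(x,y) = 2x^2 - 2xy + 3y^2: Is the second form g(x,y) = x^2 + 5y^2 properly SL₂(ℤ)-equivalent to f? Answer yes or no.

D₁ = -20, D₂ = -20
f: translate: b→2 (≡-2 mod 4), so (2,-2,3)→(2,2,3)
f: reduced (well bottom): (2,2,3) with a≤c, −a<b≤a
g: reduced (well bottom): (1,0,5) with a≤c, −a<b≤a
reduced forms (2, 2, 3) vs (1, 0, 5) ⇒ inequivalent

no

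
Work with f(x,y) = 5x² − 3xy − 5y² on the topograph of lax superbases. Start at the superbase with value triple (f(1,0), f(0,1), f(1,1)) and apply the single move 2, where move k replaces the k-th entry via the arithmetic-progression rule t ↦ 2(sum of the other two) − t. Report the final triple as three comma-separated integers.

start (5,-5,-3) = (f(1,0),f(0,1),f(1,1))
replace slot 2: 2·(5+(-3)) − (-5) = 9 → (5,9,-3)

5,9,-3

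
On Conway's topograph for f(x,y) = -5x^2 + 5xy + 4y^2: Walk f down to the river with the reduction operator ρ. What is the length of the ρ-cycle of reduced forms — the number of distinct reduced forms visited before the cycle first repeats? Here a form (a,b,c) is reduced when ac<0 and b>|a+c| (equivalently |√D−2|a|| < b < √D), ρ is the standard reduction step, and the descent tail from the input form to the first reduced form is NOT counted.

D = 105, ⌊√D⌋ = 10
river: ρ → (4,3,-6)
river: ρ → (-6,9,1)
river: ρ → (1,9,-6)
river: ρ → (-6,3,4)
river: ρ → (4,5,-5)
river: ρ → (-5,5,4)
ρ-cycle length = 6 (tail of 0 descent steps not counted)

6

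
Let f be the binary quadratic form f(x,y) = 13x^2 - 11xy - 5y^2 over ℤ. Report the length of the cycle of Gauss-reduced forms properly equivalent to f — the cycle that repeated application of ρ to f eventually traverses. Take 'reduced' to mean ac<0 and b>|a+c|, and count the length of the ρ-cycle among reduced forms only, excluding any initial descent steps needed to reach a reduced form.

D = 381, ⌊√D⌋ = 19
descent: ρ → (-5,11,13)  [lands on river]
river: ρ → (13,15,-3)
river: ρ → (-3,15,13)
river: ρ → (13,11,-5)
river: ρ → (-5,19,1)
river: ρ → (1,19,-5)
ρ-cycle length = 6 (tail of 1 descent step not counted)

6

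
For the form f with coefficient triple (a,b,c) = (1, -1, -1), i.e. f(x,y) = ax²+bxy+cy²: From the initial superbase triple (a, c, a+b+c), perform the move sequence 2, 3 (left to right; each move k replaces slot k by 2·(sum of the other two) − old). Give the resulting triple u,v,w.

start (1,-1,-1) = (f(1,0),f(0,1),f(1,1))
replace slot 2: 2·(1+(-1)) − (-1) = 1 → (1,1,-1)
replace slot 3: 2·(1+1) − (-1) = 5 → (1,1,5)

1,1,5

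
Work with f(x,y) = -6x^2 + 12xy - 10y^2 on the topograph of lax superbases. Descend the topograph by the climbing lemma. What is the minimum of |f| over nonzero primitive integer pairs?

translate: b→0 (≡-12 mod 12), so (6,-12,10)→(6,0,4)
flip: (6,0,4)→(4,0,6)
reduced (well bottom): (4,0,6) with a≤c, −a<b≤a
well minimum |f| = |-4| = 4 (negative-definite)

4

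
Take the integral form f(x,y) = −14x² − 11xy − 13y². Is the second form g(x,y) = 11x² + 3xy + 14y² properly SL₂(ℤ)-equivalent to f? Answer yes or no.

D₁ = -607, D₂ = -607
f is negative-definite; reduce −f:
−f: flip: (14,11,13)→(13,-11,14)
−f: reduced (well bottom): (13,-11,14) with a≤c, −a<b≤a
flip sign back: reduced form of f is (-13,11,-14)
g: reduced (well bottom): (11,3,14) with a≤c, −a<b≤a
reduced forms (-13, 11, -14) vs (11, 3, 14) ⇒ inequivalent

no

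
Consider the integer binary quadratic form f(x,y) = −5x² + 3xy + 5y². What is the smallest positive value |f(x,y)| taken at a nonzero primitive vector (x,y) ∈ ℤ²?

river: ρ → (5,7,-3)
river: ρ → (-3,5,7)
river: ρ → (7,9,-1)
river: ρ → (-1,9,7)
river: ρ → (7,5,-3)
river: ρ → (-3,7,5)
river: ρ → (5,3,-5)
river: ρ → (-5,7,3)
river: ρ → (3,5,-7)
river: ρ → (-7,9,1)
river: ρ → (1,9,-7)
river: ρ → (-7,5,3)
river: ρ → (3,7,-5)
river: ρ → (-5,3,5)
closes: descent 0, river 14
min |a| on river = 1

1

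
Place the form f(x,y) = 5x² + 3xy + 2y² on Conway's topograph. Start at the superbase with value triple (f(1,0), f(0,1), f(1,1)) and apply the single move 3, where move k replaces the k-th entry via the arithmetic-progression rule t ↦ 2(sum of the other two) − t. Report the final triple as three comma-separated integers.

start (5,2,10) = (f(1,0),f(0,1),f(1,1))
replace slot 3: 2·(5+2) − 10 = 4 → (5,2,4)

5,2,4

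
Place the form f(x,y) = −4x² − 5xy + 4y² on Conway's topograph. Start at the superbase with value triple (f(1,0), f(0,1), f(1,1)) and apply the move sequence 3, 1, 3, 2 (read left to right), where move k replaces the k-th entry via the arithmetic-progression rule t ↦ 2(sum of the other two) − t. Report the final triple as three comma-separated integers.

start (-4,4,-5) = (f(1,0),f(0,1),f(1,1))
replace slot 3: 2·((-4)+4) − (-5) = 5 → (-4,4,5)
replace slot 1: 2·(4+5) − (-4) = 22 → (22,4,5)
replace slot 3: 2·(22+4) − 5 = 47 → (22,4,47)
replace slot 2: 2·(22+47) − 4 = 134 → (22,134,47)

22,134,47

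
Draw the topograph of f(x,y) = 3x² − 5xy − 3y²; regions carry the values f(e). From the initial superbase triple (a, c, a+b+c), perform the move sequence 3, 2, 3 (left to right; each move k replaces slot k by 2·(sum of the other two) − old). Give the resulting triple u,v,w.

start (3,-3,-5) = (f(1,0),f(0,1),f(1,1))
replace slot 3: 2·(3+(-3)) − (-5) = 5 → (3,-3,5)
replace slot 2: 2·(3+5) − (-3) = 19 → (3,19,5)
replace slot 3: 2·(3+19) − 5 = 39 → (3,19,39)

3,19,39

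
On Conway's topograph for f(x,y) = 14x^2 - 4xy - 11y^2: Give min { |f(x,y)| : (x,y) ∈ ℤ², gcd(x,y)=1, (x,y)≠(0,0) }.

descent: ρ → (-11,4,14)  [lands on river]
river: ρ → (14,24,-1)
river: ρ → (-1,24,14)
river: ρ → (14,4,-11)
river: ρ → (-11,18,7)
river: ρ → (7,24,-2)
river: ρ → (-2,24,7)
river: ρ → (7,18,-11)
closes: descent 1, river 8
min |a| on river = 1

1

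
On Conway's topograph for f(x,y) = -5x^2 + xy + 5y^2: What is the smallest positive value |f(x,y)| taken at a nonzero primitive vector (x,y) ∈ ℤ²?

river: ρ → (5,9,-1)
river: ρ → (-1,9,5)
river: ρ → (5,1,-5)
river: ρ → (-5,9,1)
river: ρ → (1,9,-5)
river: ρ → (-5,1,5)
closes: descent 0, river 6
min |a| on river = 1

1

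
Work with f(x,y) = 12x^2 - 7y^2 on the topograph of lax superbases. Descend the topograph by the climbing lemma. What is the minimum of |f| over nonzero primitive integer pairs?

descent: ρ → (-7,14,5)  [lands on river]
river: ρ → (5,16,-4)
river: ρ → (-4,16,5)
river: ρ → (5,14,-7)
closes: descent 1, river 4
min |a| on river = 4

4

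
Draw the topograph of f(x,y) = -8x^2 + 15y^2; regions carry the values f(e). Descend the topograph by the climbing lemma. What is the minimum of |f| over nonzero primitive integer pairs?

descent: ρ → (15,0,-8)
descent: ρ → (-8,16,7)  [lands on river]
river: ρ → (7,12,-12)
river: ρ → (-12,12,7)
river: ρ → (7,16,-8)
closes: descent 2, river 4
min |a| on river = 7

7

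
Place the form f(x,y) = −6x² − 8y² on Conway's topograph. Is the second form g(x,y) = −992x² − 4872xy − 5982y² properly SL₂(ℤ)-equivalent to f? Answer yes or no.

D₁ = -192, D₂ = -192
f is negative-definite; reduce −f:
−f: reduced (well bottom): (6,0,8) with a≤c, −a<b≤a
flip sign back: reduced form of f is (-6,0,-8)
g is negative-definite; reduce −g:
−g: translate: b→904 (≡4872 mod 1984), so (992,4872,5982)→(992,904,206)
−g: flip: (992,904,206)→(206,-904,992)
−g: translate: b→-80 (≡-904 mod 412), so (206,-904,992)→(206,-80,8)
−g: flip: (206,-80,8)→(8,80,206)
−g: translate: b→0 (≡80 mod 16), so (8,80,206)→(8,0,6)
−g: flip: (8,0,6)→(6,0,8)
−g: reduced (well bottom): (6,0,8) with a≤c, −a<b≤a
flip sign back: reduced form of g is (-6,0,-8)
reduced forms (-6, 0, -8) vs (-6, 0, -8) ⇒ equivalent

yes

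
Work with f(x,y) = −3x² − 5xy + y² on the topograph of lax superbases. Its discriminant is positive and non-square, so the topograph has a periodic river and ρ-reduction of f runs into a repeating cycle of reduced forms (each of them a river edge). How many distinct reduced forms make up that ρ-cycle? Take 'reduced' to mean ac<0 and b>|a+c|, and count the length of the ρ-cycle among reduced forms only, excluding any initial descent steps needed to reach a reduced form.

D = 37, ⌊√D⌋ = 6
descent: ρ → (1,5,-3)  [lands on river]
river: ρ → (-3,1,3)
river: ρ → (3,5,-1)
river: ρ → (-1,5,3)
river: ρ → (3,1,-3)
river: ρ → (-3,5,1)
ρ-cycle length = 6 (tail of 1 descent step not counted)

6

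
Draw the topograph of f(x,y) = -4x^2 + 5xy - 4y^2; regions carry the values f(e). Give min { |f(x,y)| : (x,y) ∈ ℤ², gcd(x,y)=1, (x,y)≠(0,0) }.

translate: b→3 (≡-5 mod 8), so (4,-5,4)→(4,3,3)
flip: (4,3,3)→(3,-3,4)
translate: b→3 (≡-3 mod 6), so (3,-3,4)→(3,3,4)
reduced (well bottom): (3,3,4) with a≤c, −a<b≤a
well minimum |f| = |-3| = 3 (negative-definite)

3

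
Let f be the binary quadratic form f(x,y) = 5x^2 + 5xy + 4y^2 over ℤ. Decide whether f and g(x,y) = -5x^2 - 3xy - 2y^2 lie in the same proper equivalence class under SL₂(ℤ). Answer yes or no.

D₁ = -55, D₂ = -31
discriminants differ ⇒ not SL₂(ℤ)-equivalent

no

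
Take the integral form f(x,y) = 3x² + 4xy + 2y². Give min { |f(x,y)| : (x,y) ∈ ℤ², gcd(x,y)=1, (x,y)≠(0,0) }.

translate: b→-2 (≡4 mod 6), so (3,4,2)→(3,-2,1)
flip: (3,-2,1)→(1,2,3)
translate: b→0 (≡2 mod 2), so (1,2,3)→(1,0,2)
reduced (well bottom): (1,0,2) with a≤c, −a<b≤a
well minimum = a = 1

1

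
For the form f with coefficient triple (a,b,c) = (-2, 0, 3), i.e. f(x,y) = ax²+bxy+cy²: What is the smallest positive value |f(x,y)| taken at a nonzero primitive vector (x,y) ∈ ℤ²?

descent: ρ → (3,0,-2)
descent: ρ → (-2,4,1)  [lands on river]
river: ρ → (1,4,-2)
closes: descent 2, river 2
min |a| on river = 1

1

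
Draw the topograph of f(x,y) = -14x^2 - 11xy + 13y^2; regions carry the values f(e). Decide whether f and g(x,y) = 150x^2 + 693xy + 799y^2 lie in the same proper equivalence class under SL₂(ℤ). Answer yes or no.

D₁ = 849, D₂ = 849
river cycle of f (length 34): (13, 11, -14), (-14, 17, 10), (10, 23, -8), (-8, 25, 7), (7, 17, -20), (-20, 23, 4), (4, 25, -14), (-14, 3, 15), (15, 27, -2), (-2, 29, 1), … (24 more)
river cycle of g (length 34): (13, 11, -14), (-14, 17, 10), (10, 23, -8), (-8, 25, 7), (7, 17, -20), (-20, 23, 4), (4, 25, -14), (-14, 3, 15), (15, 27, -2), (-2, 29, 1), … (24 more)
cycles coincide ⇒ equivalent

yes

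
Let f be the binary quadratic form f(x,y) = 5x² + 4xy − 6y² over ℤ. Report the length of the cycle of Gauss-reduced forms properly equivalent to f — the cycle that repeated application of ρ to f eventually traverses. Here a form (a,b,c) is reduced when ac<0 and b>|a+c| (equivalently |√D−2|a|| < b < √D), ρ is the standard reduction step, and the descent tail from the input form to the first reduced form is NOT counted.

D = 136, ⌊√D⌋ = 11
river: ρ → (-6,8,3)
river: ρ → (3,10,-3)
river: ρ → (-3,8,6)
river: ρ → (6,4,-5)
river: ρ → (-5,6,5)
river: ρ → (5,4,-6)
ρ-cycle length = 6 (tail of 0 descent steps not counted)

6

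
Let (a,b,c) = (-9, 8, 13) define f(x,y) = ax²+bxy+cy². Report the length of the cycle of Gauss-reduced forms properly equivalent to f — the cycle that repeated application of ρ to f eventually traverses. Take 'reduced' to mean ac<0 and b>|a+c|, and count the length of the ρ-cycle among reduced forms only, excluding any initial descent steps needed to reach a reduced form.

D = 532, ⌊√D⌋ = 23
river: ρ → (13,18,-4)
river: ρ → (-4,22,3)
river: ρ → (3,20,-11)
river: ρ → (-11,2,12)
river: ρ → (12,22,-1)
river: ρ → (-1,22,12)
river: ρ → (12,2,-11)
river: ρ → (-11,20,3)
river: ρ → (3,22,-4)
river: ρ → (-4,18,13)
river: ρ → (13,8,-9)
river: ρ → (-9,10,12)
river: ρ → (12,14,-7)
river: ρ → (-7,14,12)
river: ρ → (12,10,-9)
river: ρ → (-9,8,13)
ρ-cycle length = 16 (tail of 0 descent steps not counted)

16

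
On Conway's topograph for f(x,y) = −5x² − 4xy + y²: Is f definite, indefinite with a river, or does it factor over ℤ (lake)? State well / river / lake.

D = b²−4ac = (-4)² − 4·(-5)·1 = 36
D = 6² is a perfect square ⇒ form factors over ℤ ⇒ lakes

lake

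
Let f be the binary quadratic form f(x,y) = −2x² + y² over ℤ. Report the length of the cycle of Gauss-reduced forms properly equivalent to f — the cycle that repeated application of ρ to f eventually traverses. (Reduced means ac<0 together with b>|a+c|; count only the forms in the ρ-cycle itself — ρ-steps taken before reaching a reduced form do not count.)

D = 8, ⌊√D⌋ = 2
descent: ρ → (1,2,-1)  [lands on river]
river: ρ → (-1,2,1)
ρ-cycle length = 2 (tail of 1 descent step not counted)

2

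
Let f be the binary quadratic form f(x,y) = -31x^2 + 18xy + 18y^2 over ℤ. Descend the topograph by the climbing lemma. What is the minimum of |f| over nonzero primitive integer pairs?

river: ρ → (18,18,-31)
river: ρ → (-31,44,5)
river: ρ → (5,46,-22)
river: ρ → (-22,42,9)
river: ρ → (9,48,-7)
river: ρ → (-7,50,2)
river: ρ → (2,50,-7)
river: ρ → (-7,48,9)
river: ρ → (9,42,-22)
river: ρ → (-22,46,5)
river: ρ → (5,44,-31)
river: ρ → (-31,18,18)
closes: descent 0, river 12
min |a| on river = 2

2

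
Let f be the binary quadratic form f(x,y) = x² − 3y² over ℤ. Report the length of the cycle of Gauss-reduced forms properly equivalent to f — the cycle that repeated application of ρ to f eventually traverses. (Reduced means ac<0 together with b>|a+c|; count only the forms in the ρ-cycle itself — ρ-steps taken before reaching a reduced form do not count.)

D = 12, ⌊√D⌋ = 3
descent: ρ → (-3,0,1)
descent: ρ → (1,2,-2)  [lands on river]
river: ρ → (-2,2,1)
ρ-cycle length = 2 (tail of 2 descent steps not counted)

2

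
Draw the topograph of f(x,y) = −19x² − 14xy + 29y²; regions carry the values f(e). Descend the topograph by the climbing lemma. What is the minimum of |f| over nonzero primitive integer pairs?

descent: ρ → (29,14,-19)  [lands on river]
river: ρ → (-19,24,24)
river: ρ → (24,24,-19)
river: ρ → (-19,14,29)
river: ρ → (29,44,-4)
river: ρ → (-4,44,29)
closes: descent 1, river 6
min |a| on river = 4

4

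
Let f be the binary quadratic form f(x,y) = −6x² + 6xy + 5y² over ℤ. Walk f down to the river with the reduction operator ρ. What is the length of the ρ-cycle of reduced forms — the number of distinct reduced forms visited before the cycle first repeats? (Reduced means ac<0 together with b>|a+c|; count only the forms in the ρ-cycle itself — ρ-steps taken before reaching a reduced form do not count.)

D = 156, ⌊√D⌋ = 12
river: ρ → (5,4,-7)
river: ρ → (-7,10,2)
river: ρ → (2,10,-7)
river: ρ → (-7,4,5)
river: ρ → (5,6,-6)
river: ρ → (-6,6,5)
ρ-cycle length = 6 (tail of 0 descent steps not counted)

6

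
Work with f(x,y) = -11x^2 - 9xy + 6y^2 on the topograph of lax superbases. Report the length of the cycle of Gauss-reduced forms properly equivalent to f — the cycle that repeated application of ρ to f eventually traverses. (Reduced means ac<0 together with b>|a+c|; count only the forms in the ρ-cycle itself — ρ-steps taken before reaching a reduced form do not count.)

D = 345, ⌊√D⌋ = 18
descent: ρ → (6,9,-11)  [lands on river]
river: ρ → (-11,13,4)
river: ρ → (4,11,-14)
river: ρ → (-14,17,1)
river: ρ → (1,17,-14)
river: ρ → (-14,11,4)
river: ρ → (4,13,-11)
river: ρ → (-11,9,6)
river: ρ → (6,15,-5)
river: ρ → (-5,15,6)
ρ-cycle length = 10 (tail of 1 descent step not counted)

10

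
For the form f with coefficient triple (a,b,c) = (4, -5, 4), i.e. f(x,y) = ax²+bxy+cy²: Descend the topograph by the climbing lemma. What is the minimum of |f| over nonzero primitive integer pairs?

translate: b→3 (≡-5 mod 8), so (4,-5,4)→(4,3,3)
flip: (4,3,3)→(3,-3,4)
translate: b→3 (≡-3 mod 6), so (3,-3,4)→(3,3,4)
reduced (well bottom): (3,3,4) with a≤c, −a<b≤a
well minimum = a = 3

3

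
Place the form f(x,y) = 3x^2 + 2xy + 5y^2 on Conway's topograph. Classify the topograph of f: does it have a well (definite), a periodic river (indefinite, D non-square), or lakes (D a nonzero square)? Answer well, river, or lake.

D = b²−4ac = 2² − 4·3·5 = -56
D < 0 ⇒ definite ⇒ every region one sign ⇒ single well

well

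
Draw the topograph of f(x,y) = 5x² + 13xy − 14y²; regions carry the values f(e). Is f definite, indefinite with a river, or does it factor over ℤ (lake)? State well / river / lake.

D = b²−4ac = 13² − 4·5·(-14) = 449
D > 0 non-square ⇒ indefinite ⇒ periodic river

river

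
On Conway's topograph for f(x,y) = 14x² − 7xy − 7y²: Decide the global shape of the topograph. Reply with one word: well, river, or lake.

D = b²−4ac = (-7)² − 4·14·(-7) = 441
D = 21² is a perfect square ⇒ form factors over ℤ ⇒ lakes

lake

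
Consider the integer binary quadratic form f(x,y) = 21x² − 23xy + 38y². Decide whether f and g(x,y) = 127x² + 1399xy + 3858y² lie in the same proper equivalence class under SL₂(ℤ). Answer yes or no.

D₁ = -2663, D₂ = -2663
f: translate: b→19 (≡-23 mod 42), so (21,-23,38)→(21,19,36)
f: reduced (well bottom): (21,19,36) with a≤c, −a<b≤a
g: translate: b→-125 (≡1399 mod 254), so (127,1399,3858)→(127,-125,36)
g: flip: (127,-125,36)→(36,125,127)
g: translate: b→-19 (≡125 mod 72), so (36,125,127)→(36,-19,21)
g: flip: (36,-19,21)→(21,19,36)
g: reduced (well bottom): (21,19,36) with a≤c, −a<b≤a
reduced forms (21, 19, 36) vs (21, 19, 36) ⇒ equivalent

yes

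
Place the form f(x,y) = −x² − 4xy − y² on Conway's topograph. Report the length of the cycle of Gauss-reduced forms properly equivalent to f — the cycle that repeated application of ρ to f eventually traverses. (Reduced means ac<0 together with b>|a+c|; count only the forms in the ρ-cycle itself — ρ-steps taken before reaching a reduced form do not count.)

D = 12, ⌊√D⌋ = 3
descent: ρ → (-1,2,2)  [lands on river]
river: ρ → (2,2,-1)
ρ-cycle length = 2 (tail of 1 descent step not counted)

2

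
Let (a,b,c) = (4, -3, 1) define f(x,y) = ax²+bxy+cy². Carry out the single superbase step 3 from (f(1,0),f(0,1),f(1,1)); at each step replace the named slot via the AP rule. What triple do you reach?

start (4,1,2) = (f(1,0),f(0,1),f(1,1))
replace slot 3: 2·(4+1) − 2 = 8 → (4,1,8)

4,1,8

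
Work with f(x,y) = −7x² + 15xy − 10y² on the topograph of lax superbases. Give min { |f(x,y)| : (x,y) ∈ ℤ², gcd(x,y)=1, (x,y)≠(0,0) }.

translate: b→-1 (≡-15 mod 14), so (7,-15,10)→(7,-1,2)
flip: (7,-1,2)→(2,1,7)
reduced (well bottom): (2,1,7) with a≤c, −a<b≤a
well minimum |f| = |-2| = 2 (negative-definite)

2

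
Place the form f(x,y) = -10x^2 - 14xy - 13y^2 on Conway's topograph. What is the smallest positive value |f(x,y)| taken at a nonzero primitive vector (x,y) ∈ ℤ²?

translate: b→-6 (≡14 mod 20), so (10,14,13)→(10,-6,9)
flip: (10,-6,9)→(9,6,10)
reduced (well bottom): (9,6,10) with a≤c, −a<b≤a
well minimum |f| = |-9| = 9 (negative-definite)

9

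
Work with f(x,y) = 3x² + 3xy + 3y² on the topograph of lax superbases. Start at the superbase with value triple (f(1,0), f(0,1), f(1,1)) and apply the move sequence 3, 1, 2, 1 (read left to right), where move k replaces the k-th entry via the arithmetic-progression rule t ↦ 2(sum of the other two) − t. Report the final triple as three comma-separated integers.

start (3,3,9) = (f(1,0),f(0,1),f(1,1))
replace slot 3: 2·(3+3) − 9 = 3 → (3,3,3)
replace slot 1: 2·(3+3) − 3 = 9 → (9,3,3)
replace slot 2: 2·(9+3) − 3 = 21 → (9,21,3)
replace slot 1: 2·(21+3) − 9 = 39 → (39,21,3)

39,21,3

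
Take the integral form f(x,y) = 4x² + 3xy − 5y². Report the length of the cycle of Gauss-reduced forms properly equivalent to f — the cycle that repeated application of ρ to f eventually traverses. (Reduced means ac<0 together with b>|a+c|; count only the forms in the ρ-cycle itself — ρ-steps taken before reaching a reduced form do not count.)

D = 89, ⌊√D⌋ = 9
river: ρ → (-5,7,2)
river: ρ → (2,9,-1)
river: ρ → (-1,9,2)
river: ρ → (2,7,-5)
river: ρ → (-5,3,4)
river: ρ → (4,5,-4)
river: ρ → (-4,3,5)
river: ρ → (5,7,-2)
river: ρ → (-2,9,1)
river: ρ → (1,9,-2)
river: ρ → (-2,7,5)
river: ρ → (5,3,-4)
river: ρ → (-4,5,4)
river: ρ → (4,3,-5)
ρ-cycle length = 14 (tail of 0 descent steps not counted)

14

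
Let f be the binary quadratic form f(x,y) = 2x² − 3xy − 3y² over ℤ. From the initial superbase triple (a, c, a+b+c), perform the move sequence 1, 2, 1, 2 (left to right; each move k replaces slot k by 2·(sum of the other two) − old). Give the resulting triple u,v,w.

start (2,-3,-4) = (f(1,0),f(0,1),f(1,1))
replace slot 1: 2·((-3)+(-4)) − 2 = -16 → (-16,-3,-4)
replace slot 2: 2·((-16)+(-4)) − (-3) = -37 → (-16,-37,-4)
replace slot 1: 2·((-37)+(-4)) − (-16) = -66 → (-66,-37,-4)
replace slot 2: 2·((-66)+(-4)) − (-37) = -103 → (-66,-103,-4)

-66,-103,-4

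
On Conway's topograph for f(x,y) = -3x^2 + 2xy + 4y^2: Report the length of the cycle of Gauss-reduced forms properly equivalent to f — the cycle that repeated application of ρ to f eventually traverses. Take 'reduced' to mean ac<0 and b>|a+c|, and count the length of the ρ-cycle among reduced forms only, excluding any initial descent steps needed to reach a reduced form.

D = 52, ⌊√D⌋ = 7
river: ρ → (4,6,-1)
river: ρ → (-1,6,4)
river: ρ → (4,2,-3)
river: ρ → (-3,4,3)
river: ρ → (3,2,-4)
river: ρ → (-4,6,1)
river: ρ → (1,6,-4)
river: ρ → (-4,2,3)
river: ρ → (3,4,-3)
river: ρ → (-3,2,4)
ρ-cycle length = 10 (tail of 0 descent steps not counted)

10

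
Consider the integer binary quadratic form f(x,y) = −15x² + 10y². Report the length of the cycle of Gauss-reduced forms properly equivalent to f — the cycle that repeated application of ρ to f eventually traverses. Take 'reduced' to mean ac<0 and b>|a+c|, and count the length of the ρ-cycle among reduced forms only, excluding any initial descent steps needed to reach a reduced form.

D = 600, ⌊√D⌋ = 24
descent: ρ → (10,20,-5)  [lands on river]
river: ρ → (-5,20,10)
ρ-cycle length = 2 (tail of 1 descent step not counted)

2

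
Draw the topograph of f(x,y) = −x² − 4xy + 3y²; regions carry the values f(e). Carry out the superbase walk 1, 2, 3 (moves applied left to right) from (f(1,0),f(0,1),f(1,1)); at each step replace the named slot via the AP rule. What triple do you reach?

start (-1,3,-2) = (f(1,0),f(0,1),f(1,1))
replace slot 1: 2·(3+(-2)) − (-1) = 3 → (3,3,-2)
replace slot 2: 2·(3+(-2)) − 3 = -1 → (3,-1,-2)
replace slot 3: 2·(3+(-1)) − (-2) = 6 → (3,-1,6)

3,-1,6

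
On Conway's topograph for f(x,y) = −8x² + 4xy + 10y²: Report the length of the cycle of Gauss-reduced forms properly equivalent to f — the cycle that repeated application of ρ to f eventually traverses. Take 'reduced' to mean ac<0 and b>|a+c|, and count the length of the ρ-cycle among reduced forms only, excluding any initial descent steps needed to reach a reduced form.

D = 336, ⌊√D⌋ = 18
river: ρ → (10,16,-2)
river: ρ → (-2,16,10)
river: ρ → (10,4,-8)
river: ρ → (-8,12,6)
river: ρ → (6,12,-8)
river: ρ → (-8,4,10)
ρ-cycle length = 6 (tail of 0 descent steps not counted)

6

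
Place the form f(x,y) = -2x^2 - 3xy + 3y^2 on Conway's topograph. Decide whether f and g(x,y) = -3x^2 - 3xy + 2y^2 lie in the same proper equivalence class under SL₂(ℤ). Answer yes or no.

D₁ = 33, D₂ = 33
river cycle of f (length 4): (3, 3, -2), (-2, 5, 1), (1, 5, -2), (-2, 3, 3)
river cycle of g (length 4): (2, 3, -3), (-3, 3, 2), (2, 5, -1), (-1, 5, 2)
cycles differ ⇒ inequivalent

no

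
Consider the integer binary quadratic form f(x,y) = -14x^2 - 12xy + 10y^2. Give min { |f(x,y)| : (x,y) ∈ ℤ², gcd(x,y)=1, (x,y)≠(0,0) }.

descent: ρ → (10,12,-14)  [lands on river]
river: ρ → (-14,16,8)
river: ρ → (8,16,-14)
river: ρ → (-14,12,10)
river: ρ → (10,8,-16)
river: ρ → (-16,24,2)
river: ρ → (2,24,-16)
river: ρ → (-16,8,10)
closes: descent 1, river 8
min |a| on river = 2

2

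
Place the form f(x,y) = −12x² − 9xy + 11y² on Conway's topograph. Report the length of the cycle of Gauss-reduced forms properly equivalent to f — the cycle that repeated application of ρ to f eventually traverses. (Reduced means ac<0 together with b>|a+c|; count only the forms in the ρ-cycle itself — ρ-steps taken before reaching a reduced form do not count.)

D = 609, ⌊√D⌋ = 24
descent: ρ → (11,9,-12)  [lands on river]
river: ρ → (-12,15,8)
river: ρ → (8,17,-10)
river: ρ → (-10,23,2)
river: ρ → (2,21,-21)
river: ρ → (-21,21,2)
river: ρ → (2,23,-10)
river: ρ → (-10,17,8)
river: ρ → (8,15,-12)
river: ρ → (-12,9,11)
river: ρ → (11,13,-10)
river: ρ → (-10,7,14)
river: ρ → (14,21,-3)
river: ρ → (-3,21,14)
river: ρ → (14,7,-10)
river: ρ → (-10,13,11)
ρ-cycle length = 16 (tail of 1 descent step not counted)

16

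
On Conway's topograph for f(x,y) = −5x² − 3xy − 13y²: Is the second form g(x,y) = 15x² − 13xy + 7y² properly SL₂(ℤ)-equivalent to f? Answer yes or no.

D₁ = -251, D₂ = -251
f is negative-definite; reduce −f:
−f: reduced (well bottom): (5,3,13) with a≤c, −a<b≤a
flip sign back: reduced form of f is (-5,-3,-13)
g: flip: (15,-13,7)→(7,13,15)
g: translate: b→-1 (≡13 mod 14), so (7,13,15)→(7,-1,9)
g: reduced (well bottom): (7,-1,9) with a≤c, −a<b≤a
reduced forms (-5, -3, -13) vs (7, -1, 9) ⇒ inequivalent

no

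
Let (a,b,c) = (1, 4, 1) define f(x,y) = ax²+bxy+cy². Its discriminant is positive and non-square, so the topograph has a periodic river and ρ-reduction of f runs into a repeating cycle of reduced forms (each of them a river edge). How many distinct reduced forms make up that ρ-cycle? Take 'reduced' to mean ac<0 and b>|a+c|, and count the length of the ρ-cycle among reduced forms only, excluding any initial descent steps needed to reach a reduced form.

D = 12, ⌊√D⌋ = 3
descent: ρ → (1,2,-2)  [lands on river]
river: ρ → (-2,2,1)
ρ-cycle length = 2 (tail of 1 descent step not counted)

2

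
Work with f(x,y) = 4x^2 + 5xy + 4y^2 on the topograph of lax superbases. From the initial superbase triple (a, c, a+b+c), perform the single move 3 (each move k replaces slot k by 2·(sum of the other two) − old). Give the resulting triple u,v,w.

start (4,4,13) = (f(1,0),f(0,1),f(1,1))
replace slot 3: 2·(4+4) − 13 = 3 → (4,4,3)

4,4,3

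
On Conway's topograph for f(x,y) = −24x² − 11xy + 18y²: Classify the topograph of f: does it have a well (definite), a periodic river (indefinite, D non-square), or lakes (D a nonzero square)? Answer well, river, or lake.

D = b²−4ac = (-11)² − 4·(-24)·18 = 1849
D = 43² is a perfect square ⇒ form factors over ℤ ⇒ lakes

lake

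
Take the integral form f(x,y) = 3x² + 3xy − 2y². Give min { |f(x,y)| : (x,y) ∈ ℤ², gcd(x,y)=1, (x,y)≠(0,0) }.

river: ρ → (-2,5,1)
river: ρ → (1,5,-2)
river: ρ → (-2,3,3)
river: ρ → (3,3,-2)
closes: descent 0, river 4
min |a| on river = 1

1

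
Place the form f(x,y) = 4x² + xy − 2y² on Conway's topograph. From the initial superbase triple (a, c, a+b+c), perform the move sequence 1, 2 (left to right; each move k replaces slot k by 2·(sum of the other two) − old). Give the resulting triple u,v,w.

start (4,-2,3) = (f(1,0),f(0,1),f(1,1))
replace slot 1: 2·((-2)+3) − 4 = -2 → (-2,-2,3)
replace slot 2: 2·((-2)+3) − (-2) = 4 → (-2,4,3)

-2,4,3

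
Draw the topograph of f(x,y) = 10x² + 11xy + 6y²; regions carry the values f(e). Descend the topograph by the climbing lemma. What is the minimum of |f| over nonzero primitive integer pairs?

translate: b→-9 (≡11 mod 20), so (10,11,6)→(10,-9,5)
flip: (10,-9,5)→(5,9,10)
translate: b→-1 (≡9 mod 10), so (5,9,10)→(5,-1,6)
reduced (well bottom): (5,-1,6) with a≤c, −a<b≤a
well minimum = a = 5

5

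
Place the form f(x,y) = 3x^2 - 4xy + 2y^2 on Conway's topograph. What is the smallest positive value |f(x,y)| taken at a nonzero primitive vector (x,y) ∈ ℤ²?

translate: b→2 (≡-4 mod 6), so (3,-4,2)→(3,2,1)
flip: (3,2,1)→(1,-2,3)
translate: b→0 (≡-2 mod 2), so (1,-2,3)→(1,0,2)
reduced (well bottom): (1,0,2) with a≤c, −a<b≤a
well minimum = a = 1

1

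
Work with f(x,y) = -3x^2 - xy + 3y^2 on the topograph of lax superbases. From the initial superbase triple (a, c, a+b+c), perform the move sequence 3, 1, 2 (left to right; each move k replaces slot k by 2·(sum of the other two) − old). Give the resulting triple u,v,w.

start (-3,3,-1) = (f(1,0),f(0,1),f(1,1))
replace slot 3: 2·((-3)+3) − (-1) = 1 → (-3,3,1)
replace slot 1: 2·(3+1) − (-3) = 11 → (11,3,1)
replace slot 2: 2·(11+1) − 3 = 21 → (11,21,1)

11,21,1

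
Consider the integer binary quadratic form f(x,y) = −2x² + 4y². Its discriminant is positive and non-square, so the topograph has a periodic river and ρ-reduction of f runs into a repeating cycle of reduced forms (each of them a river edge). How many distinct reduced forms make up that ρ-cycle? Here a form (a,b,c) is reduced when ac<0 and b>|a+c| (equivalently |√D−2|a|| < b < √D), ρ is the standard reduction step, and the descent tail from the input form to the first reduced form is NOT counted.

D = 32, ⌊√D⌋ = 5
descent: ρ → (4,0,-2)
descent: ρ → (-2,4,2)  [lands on river]
river: ρ → (2,4,-2)
ρ-cycle length = 2 (tail of 2 descent steps not counted)

2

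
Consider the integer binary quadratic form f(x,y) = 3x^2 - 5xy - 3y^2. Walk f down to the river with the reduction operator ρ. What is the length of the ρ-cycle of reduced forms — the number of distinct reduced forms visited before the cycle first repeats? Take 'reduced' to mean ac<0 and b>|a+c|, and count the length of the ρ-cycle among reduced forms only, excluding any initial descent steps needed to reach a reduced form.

D = 61, ⌊√D⌋ = 7
descent: ρ → (-3,5,3)  [lands on river]
river: ρ → (3,7,-1)
river: ρ → (-1,7,3)
river: ρ → (3,5,-3)
river: ρ → (-3,7,1)
river: ρ → (1,7,-3)
ρ-cycle length = 6 (tail of 1 descent step not counted)

6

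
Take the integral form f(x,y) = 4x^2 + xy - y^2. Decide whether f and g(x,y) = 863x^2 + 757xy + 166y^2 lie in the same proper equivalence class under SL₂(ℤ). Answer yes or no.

D₁ = 17, D₂ = 17
river cycle of f (length 6): (-1, 3, 2), (2, 1, -2), (-2, 3, 1), (1, 3, -2), (-2, 1, 2), (2, 3, -1)
river cycle of g (length 6): (2, 3, -1), (-1, 3, 2), (2, 1, -2), (-2, 3, 1), (1, 3, -2), (-2, 1, 2)
cycles coincide ⇒ equivalent

yes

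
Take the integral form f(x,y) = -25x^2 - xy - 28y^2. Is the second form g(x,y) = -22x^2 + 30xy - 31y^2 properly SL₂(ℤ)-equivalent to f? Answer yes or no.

D₁ = -2799, D₂ = -1828
discriminants differ ⇒ not SL₂(ℤ)-equivalent

no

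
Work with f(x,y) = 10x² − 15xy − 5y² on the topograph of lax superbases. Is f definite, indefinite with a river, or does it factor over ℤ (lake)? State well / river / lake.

D = b²−4ac = (-15)² − 4·10·(-5) = 425
D > 0 non-square ⇒ indefinite ⇒ periodic river

river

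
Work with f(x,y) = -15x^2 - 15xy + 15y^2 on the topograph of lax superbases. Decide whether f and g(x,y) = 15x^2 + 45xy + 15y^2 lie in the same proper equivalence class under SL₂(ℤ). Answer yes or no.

D₁ = 1125, D₂ = 1125
river cycle of f (length 2): (15, 15, -15), (-15, 15, 15)
river cycle of g (length 2): (15, 15, -15), (-15, 15, 15)
cycles coincide ⇒ equivalent

yes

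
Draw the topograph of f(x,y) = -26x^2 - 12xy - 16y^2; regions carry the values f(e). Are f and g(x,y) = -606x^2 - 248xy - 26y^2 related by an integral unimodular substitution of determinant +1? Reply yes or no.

D₁ = -1520, D₂ = -1520
f is negative-definite; reduce −f:
−f: flip: (26,12,16)→(16,-12,26)
−f: reduced (well bottom): (16,-12,26) with a≤c, −a<b≤a
flip sign back: reduced form of f is (-16,12,-26)
g is negative-definite; reduce −g:
−g: flip: (606,248,26)→(26,-248,606)
−g: translate: b→12 (≡-248 mod 52), so (26,-248,606)→(26,12,16)
−g: flip: (26,12,16)→(16,-12,26)
−g: reduced (well bottom): (16,-12,26) with a≤c, −a<b≤a
flip sign back: reduced form of g is (-16,12,-26)
reduced forms (-16, 12, -26) vs (-16, 12, -26) ⇒ equivalent

yes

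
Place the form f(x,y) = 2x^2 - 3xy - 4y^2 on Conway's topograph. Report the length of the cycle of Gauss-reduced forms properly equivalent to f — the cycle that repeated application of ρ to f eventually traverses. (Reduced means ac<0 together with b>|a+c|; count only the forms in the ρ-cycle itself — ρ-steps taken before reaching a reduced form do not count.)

D = 41, ⌊√D⌋ = 6
descent: ρ → (-4,3,2)  [lands on river]
river: ρ → (2,5,-2)
river: ρ → (-2,3,4)
river: ρ → (4,5,-1)
river: ρ → (-1,5,4)
river: ρ → (4,3,-2)
river: ρ → (-2,5,2)
river: ρ → (2,3,-4)
river: ρ → (-4,5,1)
river: ρ → (1,5,-4)
ρ-cycle length = 10 (tail of 1 descent step not counted)

10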